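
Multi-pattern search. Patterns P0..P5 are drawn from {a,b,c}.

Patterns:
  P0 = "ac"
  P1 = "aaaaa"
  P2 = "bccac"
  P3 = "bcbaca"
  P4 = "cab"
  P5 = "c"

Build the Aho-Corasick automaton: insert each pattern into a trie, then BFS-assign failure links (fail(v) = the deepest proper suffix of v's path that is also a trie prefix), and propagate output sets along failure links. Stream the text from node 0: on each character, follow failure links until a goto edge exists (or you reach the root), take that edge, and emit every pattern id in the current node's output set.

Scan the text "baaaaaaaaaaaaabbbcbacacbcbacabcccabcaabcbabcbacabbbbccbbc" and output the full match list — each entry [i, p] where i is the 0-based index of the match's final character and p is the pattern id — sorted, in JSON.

Build automaton:
Trie nodes:
  0='ε' goto a→1 b→7 c→16
  1='a' goto a→3 c→2
  2='ac' goto ·  [P0 ends]
  3='aa' goto a→4
  4='aaa' goto a→5
  5='aaaa' goto a→6
  6='aaaaa' goto ·  [P1 ends]
  7='b' goto c→8
  8='bc' goto b→12 c→9
  9='bcc' goto a→10
  10='bcca' goto c→11
  11='bccac' goto ·  [P2 ends]
  12='bcb' goto a→13
  13='bcba' goto c→14
  14='bcbac' goto a→15
  15='bcbaca' goto ·  [P3 ends]
  16='c' goto a→17  [P5 ends]
  17='ca' goto b→18
  18='cab' goto ·  [P4 ends]

Failure links (BFS by depth):
  n1('a'): parent n0 fail=0; on 'a' 0 → fail=0;  out ∅∪∅=∅
  n7('b'): parent n0 fail=0; on 'b' 0 → fail=0;  out ∅∪∅=∅
  n16('c'): parent n0 fail=0; on 'c' 0 → fail=0;  out {5}∪∅={5}
  n2('ac'): parent n1 fail=0; on 'c' 0 → fail=16;  out {0}∪{5}={0,5}
  n3('aa'): parent n1 fail=0; on 'a' 0 → fail=1;  out ∅∪∅=∅
  n8('bc'): parent n7 fail=0; on 'c' 0 → fail=16;  out ∅∪{5}={5}
  n17('ca'): parent n16 fail=0; on 'a' 0 → fail=1;  out ∅∪∅=∅
  n4('aaa'): parent n3 fail=1; on 'a' 1 → fail=3;  out ∅∪∅=∅
  n9('bcc'): parent n8 fail=16; on 'c' 16→0 → fail=16;  out ∅∪{5}={5}
  n12('bcb'): parent n8 fail=16; on 'b' 16→0 → fail=7;  out ∅∪∅=∅
  n18('cab'): parent n17 fail=1; on 'b' 1→0 → fail=7;  out {4}∪∅={4}
  n5('aaaa'): parent n4 fail=3; on 'a' 3 → fail=4;  out ∅∪∅=∅
  n10('bcca'): parent n9 fail=16; on 'a' 16 → fail=17;  out ∅∪∅=∅
  n13('bcba'): parent n12 fail=7; on 'a' 7→0 → fail=1;  out ∅∪∅=∅
  n6('aaaaa'): parent n5 fail=4; on 'a' 4 → fail=5;  out {1}∪∅={1}
  n11('bccac'): parent n10 fail=17; on 'c' 17→1 → fail=2;  out {2}∪{0,5}={0,2,5}
  n14('bcbac'): parent n13 fail=1; on 'c' 1 → fail=2;  out ∅∪{0,5}={0,5}
  n15('bcbaca'): parent n14 fail=2; on 'a' 2→16 → fail=17;  out {3}∪∅={3}

Run:
[0] read 'b'  n0⇒n7
[1] read 'a'  n7⇒n1 ·f
[2] read 'a'  n1⇒n3
[3] read 'a'  n3⇒n4
[4] read 'a'  n4⇒n5
[5] read 'a'  n5⇒n6  ** P1@[1:5]
[6] read 'a'  n6⇒n6 ·f  ** P1@[2:6]
[7] read 'a'  n6⇒n6 ·f  ** P1@[3:7]
[8] read 'a'  n6⇒n6 ·f  ** P1@[4:8]
[9] read 'a'  n6⇒n6 ·f  ** P1@[5:9]
[10] read 'a'  n6⇒n6 ·f  ** P1@[6:10]
[11] read 'a'  n6⇒n6 ·f  ** P1@[7:11]
[12] read 'a'  n6⇒n6 ·f  ** P1@[8:12]
[13] read 'a'  n6⇒n6 ·f  ** P1@[9:13]
[14] read 'b'  n6⇒n7 ·f
[15] read 'b'  n7⇒n7 ·f
[16] read 'b'  n7⇒n7 ·f
[17] read 'c'  n7⇒n8  ** P5@[17:17]
[18] read 'b'  n8⇒n12
[19] read 'a'  n12⇒n13
[20] read 'c'  n13⇒n14  ** P0@[19:20],P5@[20:20]
[21] read 'a'  n14⇒n15  ** P3@[16:21]
[22] read 'c'  n15⇒n2 ·f  ** P0@[21:22],P5@[22:22]
[23] read 'b'  n2⇒n7 ·f
[24] read 'c'  n7⇒n8  ** P5@[24:24]
[25] read 'b'  n8⇒n12
[26] read 'a'  n12⇒n13
[27] read 'c'  n13⇒n14  ** P0@[26:27],P5@[27:27]
[28] read 'a'  n14⇒n15  ** P3@[23:28]
[29] read 'b'  n15⇒n18 ·f  ** P4@[27:29]
[30] read 'c'  n18⇒n8 ·f  ** P5@[30:30]
[31] read 'c'  n8⇒n9  ** P5@[31:31]
[32] read 'c'  n9⇒n16 ·f  ** P5@[32:32]
[33] read 'a'  n16⇒n17
[34] read 'b'  n17⇒n18  ** P4@[32:34]
[35] read 'c'  n18⇒n8 ·f  ** P5@[35:35]
[36] read 'a'  n8⇒n17 ·f
[37] read 'a'  n17⇒n3 ·f
[38] read 'b'  n3⇒n7 ·f
[39] read 'c'  n7⇒n8  ** P5@[39:39]
[40] read 'b'  n8⇒n12
[41] read 'a'  n12⇒n13
[42] read 'b'  n13⇒n7 ·f
[43] read 'c'  n7⇒n8  ** P5@[43:43]
[44] read 'b'  n8⇒n12
[45] read 'a'  n12⇒n13
[46] read 'c'  n13⇒n14  ** P0@[45:46],P5@[46:46]
[47] read 'a'  n14⇒n15  ** P3@[42:47]
[48] read 'b'  n15⇒n18 ·f  ** P4@[46:48]
[49] read 'b'  n18⇒n7 ·f
[50] read 'b'  n7⇒n7 ·f
[51] read 'b'  n7⇒n7 ·f
[52] read 'c'  n7⇒n8  ** P5@[52:52]
[53] read 'c'  n8⇒n9  ** P5@[53:53]
[54] read 'b'  n9⇒n7 ·f
[55] read 'b'  n7⇒n7 ·f
[56] read 'c'  n7⇒n8  ** P5@[56:56]

Result: [[5,1],[6,1],[7,1],[8,1],[9,1],[10,1],[11,1],[12,1],[13,1],[17,5],[20,0],[20,5],[21,3],[22,0],[22,5],[24,5],[27,0],[27,5],[28,3],[29,4],[30,5],[31,5],[32,5],[34,4],[35,5],[39,5],[43,5],[46,0],[46,5],[47,3],[48,4],[52,5],[53,5],[56,5]]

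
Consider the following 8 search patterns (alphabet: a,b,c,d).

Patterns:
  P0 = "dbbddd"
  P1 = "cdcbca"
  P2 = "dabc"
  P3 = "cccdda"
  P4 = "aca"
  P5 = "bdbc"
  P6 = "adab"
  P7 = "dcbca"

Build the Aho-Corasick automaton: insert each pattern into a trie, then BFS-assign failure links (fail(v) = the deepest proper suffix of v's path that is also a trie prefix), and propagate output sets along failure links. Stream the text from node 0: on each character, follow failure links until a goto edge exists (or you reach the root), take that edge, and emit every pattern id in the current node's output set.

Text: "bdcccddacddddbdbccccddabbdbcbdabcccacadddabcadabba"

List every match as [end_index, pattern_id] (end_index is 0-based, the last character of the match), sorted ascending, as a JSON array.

Build automaton:
Trie nodes:
  n0 'ε': a→21 b→24 c→7 d→1
  n1 'd': a→13 b→2 c→31
  n2 'db': b→3
  n3 'dbb': d→4
  n4 'dbbd': d→5
  n5 'dbbdd': d→6
  n6 'dbbddd': ·  ←P0
  n7 'c': c→16 d→8
  n8 'cd': c→9
  n9 'cdc': b→10
  n10 'cdcb': c→11
  n11 'cdcbc': a→12
  n12 'cdcbca': ·  ←P1
  n13 'da': b→14
  n14 'dab': c→15
  n15 'dabc': ·  ←P2
  n16 'cc': c→17
  n17 'ccc': d→18
  n18 'cccd': d→19
  n19 'cccdd': a→20
  n20 'cccdda': ·  ←P3
  n21 'a': c→22 d→28
  n22 'ac': a→23
  n23 'aca': ·  ←P4
  n24 'b': d→25
  n25 'bd': b→26
  n26 'bdb': c→27
  n27 'bdbc': ·  ←P5
  n28 'ad': a→29
  n29 'ada': b→30
  n30 'adab': ·  ←P6
  n31 'dc': b→32
  n32 'dcb': c→33
  n33 'dcbc': a→34
  n34 'dcbca': ·  ←P7

BFS fail/out derivation:
  fail(1) 'd': from fail(0)=0 chase 'd': 0 ⇒ 0;  out=∅∪out(0)=∅
  fail(7) 'c': from fail(0)=0 chase 'c': 0 ⇒ 0;  out=∅∪out(0)=∅
  fail(21) 'a': from fail(0)=0 chase 'a': 0 ⇒ 0;  out=∅∪out(0)=∅
  fail(24) 'b': from fail(0)=0 chase 'b': 0 ⇒ 0;  out=∅∪out(0)=∅
  fail(2) 'db': from fail(1)=0 chase 'b': 0 ⇒ 24;  out=∅∪out(24)=∅
  fail(8) 'cd': from fail(7)=0 chase 'd': 0 ⇒ 1;  out=∅∪out(1)=∅
  fail(13) 'da': from fail(1)=0 chase 'a': 0 ⇒ 21;  out=∅∪out(21)=∅
  fail(16) 'cc': from fail(7)=0 chase 'c': 0 ⇒ 7;  out=∅∪out(7)=∅
  fail(22) 'ac': from fail(21)=0 chase 'c': 0 ⇒ 7;  out=∅∪out(7)=∅
  fail(25) 'bd': from fail(24)=0 chase 'd': 0 ⇒ 1;  out=∅∪out(1)=∅
  fail(28) 'ad': from fail(21)=0 chase 'd': 0 ⇒ 1;  out=∅∪out(1)=∅
  fail(31) 'dc': from fail(1)=0 chase 'c': 0 ⇒ 7;  out=∅∪out(7)=∅
  fail(3) 'dbb': from fail(2)=24 chase 'b': 24→0 ⇒ 24;  out=∅∪out(24)=∅
  fail(9) 'cdc': from fail(8)=1 chase 'c': 1 ⇒ 31;  out=∅∪out(31)=∅
  fail(14) 'dab': from fail(13)=21 chase 'b': 21→0 ⇒ 24;  out=∅∪out(24)=∅
  fail(17) 'ccc': from fail(16)=7 chase 'c': 7 ⇒ 16;  out=∅∪out(16)=∅
  fail(23) 'aca': from fail(22)=7 chase 'a': 7→0 ⇒ 21;  out={4}∪out(21)={4}
  fail(26) 'bdb': from fail(25)=1 chase 'b': 1 ⇒ 2;  out=∅∪out(2)=∅
  fail(29) 'ada': from fail(28)=1 chase 'a': 1 ⇒ 13;  out=∅∪out(13)=∅
  fail(32) 'dcb': from fail(31)=7 chase 'b': 7→0 ⇒ 24;  out=∅∪out(24)=∅
  fail(4) 'dbbd': from fail(3)=24 chase 'd': 24 ⇒ 25;  out=∅∪out(25)=∅
  fail(10) 'cdcb': from fail(9)=31 chase 'b': 31 ⇒ 32;  out=∅∪out(32)=∅
  fail(15) 'dabc': from fail(14)=24 chase 'c': 24→0 ⇒ 7;  out={2}∪out(7)={2}
  fail(18) 'cccd': from fail(17)=16 chase 'd': 16→7 ⇒ 8;  out=∅∪out(8)=∅
  fail(27) 'bdbc': from fail(26)=2 chase 'c': 2→24→0 ⇒ 7;  out={5}∪out(7)={5}
  fail(30) 'adab': from fail(29)=13 chase 'b': 13 ⇒ 14;  out={6}∪out(14)={6}
  fail(33) 'dcbc': from fail(32)=24 chase 'c': 24→0 ⇒ 7;  out=∅∪out(7)=∅
  fail(5) 'dbbdd': from fail(4)=25 chase 'd': 25→1→0 ⇒ 1;  out=∅∪out(1)=∅
  fail(11) 'cdcbc': from fail(10)=32 chase 'c': 32 ⇒ 33;  out=∅∪out(33)=∅
  fail(19) 'cccdd': from fail(18)=8 chase 'd': 8→1→0 ⇒ 1;  out=∅∪out(1)=∅
  fail(34) 'dcbca': from fail(33)=7 chase 'a': 7→0 ⇒ 21;  out={7}∪out(21)={7}
  fail(6) 'dbbddd': from fail(5)=1 chase 'd': 1→0 ⇒ 1;  out={0}∪out(1)={0}
  fail(12) 'cdcbca': from fail(11)=33 chase 'a': 33 ⇒ 34;  out={1}∪out(34)={1,7}
  fail(20) 'cccdda': from fail(19)=1 chase 'a': 1 ⇒ 13;  out={3}∪out(13)={3}

Run:
[0] read 'b'  n0⇒n24
[1] read 'd'  n24⇒n25
[2] read 'c'  n25⇒n31 ·f
[3] read 'c'  n31⇒n16 ·f
[4] read 'c'  n16⇒n17
[5] read 'd'  n17⇒n18
[6] read 'd'  n18⇒n19
[7] read 'a'  n19⇒n20  emit P3@[2:7]
[8] read 'c'  n20⇒n22 ·f
[9] read 'd'  n22⇒n8 ·f
[10] read 'd'  n8⇒n1 ·f
[11] read 'd'  n1⇒n1 ·f
[12] read 'd'  n1⇒n1 ·f
[13] read 'b'  n1⇒n2
[14] read 'd'  n2⇒n25 ·f
[15] read 'b'  n25⇒n26
[16] read 'c'  n26⇒n27  emit P5@[13:16]
[17] read 'c'  n27⇒n16 ·f
[18] read 'c'  n16⇒n17
[19] read 'c'  n17⇒n17 ·f
[20] read 'd'  n17⇒n18
[21] read 'd'  n18⇒n19
[22] read 'a'  n19⇒n20  emit P3@[17:22]
[23] read 'b'  n20⇒n14 ·f
[24] read 'b'  n14⇒n24 ·f
[25] read 'd'  n24⇒n25
[26] read 'b'  n25⇒n26
[27] read 'c'  n26⇒n27  emit P5@[24:27]
[28] read 'b'  n27⇒n24 ·f
[29] read 'd'  n24⇒n25
[30] read 'a'  n25⇒n13 ·f
[31] read 'b'  n13⇒n14
[32] read 'c'  n14⇒n15  emit P2@[29:32]
[33] read 'c'  n15⇒n16 ·f
[34] read 'c'  n16⇒n17
[35] read 'a'  n17⇒n21 ·f
[36] read 'c'  n21⇒n22
[37] read 'a'  n22⇒n23  emit P4@[35:37]
[38] read 'd'  n23⇒n28 ·f
[39] read 'd'  n28⇒n1 ·f
[40] read 'd'  n1⇒n1 ·f
[41] read 'a'  n1⇒n13
[42] read 'b'  n13⇒n14
[43] read 'c'  n14⇒n15  emit P2@[40:43]
[44] read 'a'  n15⇒n21 ·f
[45] read 'd'  n21⇒n28
[46] read 'a'  n28⇒n29
[47] read 'b'  n29⇒n30  emit P6@[44:47]
[48] read 'b'  n30⇒n24 ·f
[49] read 'a'  n24⇒n21 ·f

All matches (sorted): [[7,3],[16,5],[22,3],[27,5],[32,2],[37,4],[43,2],[47,6]]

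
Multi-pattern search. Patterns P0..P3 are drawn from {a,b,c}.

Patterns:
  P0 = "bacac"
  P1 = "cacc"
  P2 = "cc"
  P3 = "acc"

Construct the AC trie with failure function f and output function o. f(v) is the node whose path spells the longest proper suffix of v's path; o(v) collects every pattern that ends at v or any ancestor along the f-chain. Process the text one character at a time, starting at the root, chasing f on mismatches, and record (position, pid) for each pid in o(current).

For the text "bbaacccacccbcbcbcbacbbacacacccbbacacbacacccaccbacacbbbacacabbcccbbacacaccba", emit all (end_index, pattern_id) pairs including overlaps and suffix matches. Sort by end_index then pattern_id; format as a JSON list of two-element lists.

Build automaton:
Trie (insert patterns):
  0='ε' goto a→11 b→1 c→6
  1='b' goto a→2
  2='ba' goto c→3
  3='bac' goto a→4
  4='baca' goto c→5
  5='bacac' goto ·  [P0 ends]
  6='c' goto a→7 c→10
  7='ca' goto c→8
  8='cac' goto c→9
  9='cacc' goto ·  [P1 ends]
  10='cc' goto ·  [P2 ends]
  11='a' goto c→12
  12='ac' goto c→13
  13='acc' goto ·  [P3 ends]

BFS fail/out derivation:
  n1('b'): parent n0 fail=0; on 'b' 0 → fail=0;  out ∅∪∅=∅
  n6('c'): parent n0 fail=0; on 'c' 0 → fail=0;  out ∅∪∅=∅
  n11('a'): parent n0 fail=0; on 'a' 0 → fail=0;  out ∅∪∅=∅
  n2('ba'): parent n1 fail=0; on 'a' 0 → fail=11;  out ∅∪∅=∅
  n7('ca'): parent n6 fail=0; on 'a' 0 → fail=11;  out ∅∪∅=∅
  n10('cc'): parent n6 fail=0; on 'c' 0 → fail=6;  out {2}∪∅={2}
  n12('ac'): parent n11 fail=0; on 'c' 0 → fail=6;  out ∅∪∅=∅
  n3('bac'): parent n2 fail=11; on 'c' 11 → fail=12;  out ∅∪∅=∅
  n8('cac'): parent n7 fail=11; on 'c' 11 → fail=12;  out ∅∪∅=∅
  n13('acc'): parent n12 fail=6; on 'c' 6 → fail=10;  out {3}∪{2}={2,3}
  n4('baca'): parent n3 fail=12; on 'a' 12→6 → fail=7;  out ∅∪∅=∅
  n9('cacc'): parent n8 fail=12; on 'c' 12 → fail=13;  out {1}∪{2,3}={1,2,3}
  n5('bacac'): parent n4 fail=7; on 'c' 7 → fail=8;  out {0}∪∅={0}

Run:
i=0 'b': node 0→1
i=1 'b': node 1→1 (via fail)
i=2 'a': node 1→2
i=3 'a': node 2→11 (via fail)
i=4 'c': node 11→12
i=5 'c': node 12→13  ** P2@[4:5],P3@[3:5]
i=6 'c': node 13→10 (via fail)  ** P2@[5:6]
i=7 'a': node 10→7 (via fail)
i=8 'c': node 7→8
i=9 'c': node 8→9  ** P1@[6:9],P2@[8:9],P3@[7:9]
i=10 'c': node 9→10 (via fail)  ** P2@[9:10]
i=11 'b': node 10→1 (via fail)
i=12 'c': node 1→6 (via fail)
i=13 'b': node 6→1 (via fail)
i=14 'c': node 1→6 (via fail)
i=15 'b': node 6→1 (via fail)
i=16 'c': node 1→6 (via fail)
i=17 'b': node 6→1 (via fail)
i=18 'a': node 1→2
i=19 'c': node 2→3
i=20 'b': node 3→1 (via fail)
i=21 'b': node 1→1 (via fail)
i=22 'a': node 1→2
i=23 'c': node 2→3
i=24 'a': node 3→4
i=25 'c': node 4→5  ** P0@[21:25]
i=26 'a': node 5→7 (via fail)
i=27 'c': node 7→8
i=28 'c': node 8→9  ** P1@[25:28],P2@[27:28],P3@[26:28]
i=29 'c': node 9→10 (via fail)  ** P2@[28:29]
i=30 'b': node 10→1 (via fail)
i=31 'b': node 1→1 (via fail)
i=32 'a': node 1→2
i=33 'c': node 2→3
i=34 'a': node 3→4
i=35 'c': node 4→5  ** P0@[31:35]
i=36 'b': node 5→1 (via fail)
i=37 'a': node 1→2
i=38 'c': node 2→3
i=39 'a': node 3→4
i=40 'c': node 4→5  ** P0@[36:40]
i=41 'c': node 5→9 (via fail)  ** P1@[38:41],P2@[40:41],P3@[39:41]
i=42 'c': node 9→10 (via fail)  ** P2@[41:42]
i=43 'a': node 10→7 (via fail)
i=44 'c': node 7→8
i=45 'c': node 8→9  ** P1@[42:45],P2@[44:45],P3@[43:45]
i=46 'b': node 9→1 (via fail)
i=47 'a': node 1→2
i=48 'c': node 2→3
i=49 'a': node 3→4
i=50 'c': node 4→5  ** P0@[46:50]
i=51 'b': node 5→1 (via fail)
i=52 'b': node 1→1 (via fail)
i=53 'b': node 1→1 (via fail)
i=54 'a': node 1→2
i=55 'c': node 2→3
i=56 'a': node 3→4
i=57 'c': node 4→5  ** P0@[53:57]
i=58 'a': node 5→7 (via fail)
i=59 'b': node 7→1 (via fail)
i=60 'b': node 1→1 (via fail)
i=61 'c': node 1→6 (via fail)
i=62 'c': node 6→10  ** P2@[61:62]
i=63 'c': node 10→10 (via fail)  ** P2@[62:63]
i=64 'b': node 10→1 (via fail)
i=65 'b': node 1→1 (via fail)
i=66 'a': node 1→2
i=67 'c': node 2→3
i=68 'a': node 3→4
i=69 'c': node 4→5  ** P0@[65:69]
i=70 'a': node 5→7 (via fail)
i=71 'c': node 7→8
i=72 'c': node 8→9  ** P1@[69:72],P2@[71:72],P3@[70:72]
i=73 'b': node 9→1 (via fail)
i=74 'a': node 1→2

Result: [[5,2],[5,3],[6,2],[9,1],[9,2],[9,3],[10,2],[25,0],[28,1],[28,2],[28,3],[29,2],[35,0],[40,0],[41,1],[41,2],[41,3],[42,2],[45,1],[45,2],[45,3],[50,0],[57,0],[62,2],[63,2],[69,0],[72,1],[72,2],[72,3]]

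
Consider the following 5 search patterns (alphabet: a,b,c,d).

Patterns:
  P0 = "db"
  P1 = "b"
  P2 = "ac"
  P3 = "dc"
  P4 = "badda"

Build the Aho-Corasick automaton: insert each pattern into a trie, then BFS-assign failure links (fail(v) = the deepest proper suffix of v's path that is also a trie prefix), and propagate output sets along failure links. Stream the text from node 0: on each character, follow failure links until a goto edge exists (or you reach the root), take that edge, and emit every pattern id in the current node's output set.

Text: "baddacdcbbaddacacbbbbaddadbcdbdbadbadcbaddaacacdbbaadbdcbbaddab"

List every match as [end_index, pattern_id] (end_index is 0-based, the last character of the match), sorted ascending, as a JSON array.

Build automaton:
Trie nodes:
  0='ε' goto a→4 b→3 d→1
  1='d' goto b→2 c→6
  2='db' goto ·  [P0 ends]
  3='b' goto a→7  [P1 ends]
  4='a' goto c→5
  5='ac' goto ·  [P2 ends]
  6='dc' goto ·  [P3 ends]
  7='ba' goto d→8
  8='bad' goto d→9
  9='badd' goto a→10
  10='badda' goto ·  [P4 ends]

BFS fail/out derivation:
  fail(1) 'd': from fail(0)=0 chase 'd': 0 ⇒ 0;  out=∅∪out(0)=∅
  fail(3) 'b': from fail(0)=0 chase 'b': 0 ⇒ 0;  out={1}∪out(0)={1}
  fail(4) 'a': from fail(0)=0 chase 'a': 0 ⇒ 0;  out=∅∪out(0)=∅
  fail(2) 'db': from fail(1)=0 chase 'b': 0 ⇒ 3;  out={0}∪out(3)={0,1}
  fail(5) 'ac': from fail(4)=0 chase 'c': 0 ⇒ 0;  out={2}∪out(0)={2}
  fail(6) 'dc': from fail(1)=0 chase 'c': 0 ⇒ 0;  out={3}∪out(0)={3}
  fail(7) 'ba': from fail(3)=0 chase 'a': 0 ⇒ 4;  out=∅∪out(4)=∅
  fail(8) 'bad': from fail(7)=4 chase 'd': 4→0 ⇒ 1;  out=∅∪out(1)=∅
  fail(9) 'badd': from fail(8)=1 chase 'd': 1→0 ⇒ 1;  out=∅∪out(1)=∅
  fail(10) 'badda': from fail(9)=1 chase 'a': 1→0 ⇒ 4;  out={4}∪out(4)={4}

Text stream:
pos 0 'b': at 3  → match P1@[0:0]
pos 1 'a': at 7
pos 2 'd': at 8
pos 3 'd': at 9
pos 4 'a': at 10  → match P4@[0:4]
pos 5 'c': at 5 (via fail)  → match P2@[4:5]
pos 6 'd': at 1 (via fail)
pos 7 'c': at 6  → match P3@[6:7]
pos 8 'b': at 3 (via fail)  → match P1@[8:8]
pos 9 'b': at 3 (via fail)  → match P1@[9:9]
pos 10 'a': at 7
pos 11 'd': at 8
pos 12 'd': at 9
pos 13 'a': at 10  → match P4@[9:13]
pos 14 'c': at 5 (via fail)  → match P2@[13:14]
pos 15 'a': at 4 (via fail)
pos 16 'c': at 5  → match P2@[15:16]
pos 17 'b': at 3 (via fail)  → match P1@[17:17]
pos 18 'b': at 3 (via fail)  → match P1@[18:18]
pos 19 'b': at 3 (via fail)  → match P1@[19:19]
pos 20 'b': at 3 (via fail)  → match P1@[20:20]
pos 21 'a': at 7
pos 22 'd': at 8
pos 23 'd': at 9
pos 24 'a': at 10  → match P4@[20:24]
pos 25 'd': at 1 (via fail)
pos 26 'b': at 2  → match P0@[25:26],P1@[26:26]
pos 27 'c': at 0 (via fail)
pos 28 'd': at 1
pos 29 'b': at 2  → match P0@[28:29],P1@[29:29]
pos 30 'd': at 1 (via fail)
pos 31 'b': at 2  → match P0@[30:31],P1@[31:31]
pos 32 'a': at 7 (via fail)
pos 33 'd': at 8
pos 34 'b': at 2 (via fail)  → match P0@[33:34],P1@[34:34]
pos 35 'a': at 7 (via fail)
pos 36 'd': at 8
pos 37 'c': at 6 (via fail)  → match P3@[36:37]
pos 38 'b': at 3 (via fail)  → match P1@[38:38]
pos 39 'a': at 7
pos 40 'd': at 8
pos 41 'd': at 9
pos 42 'a': at 10  → match P4@[38:42]
pos 43 'a': at 4 (via fail)
pos 44 'c': at 5  → match P2@[43:44]
pos 45 'a': at 4 (via fail)
pos 46 'c': at 5  → match P2@[45:46]
pos 47 'd': at 1 (via fail)
pos 48 'b': at 2  → match P0@[47:48],P1@[48:48]
pos 49 'b': at 3 (via fail)  → match P1@[49:49]
pos 50 'a': at 7
pos 51 'a': at 4 (via fail)
pos 52 'd': at 1 (via fail)
pos 53 'b': at 2  → match P0@[52:53],P1@[53:53]
pos 54 'd': at 1 (via fail)
pos 55 'c': at 6  → match P3@[54:55]
pos 56 'b': at 3 (via fail)  → match P1@[56:56]
pos 57 'b': at 3 (via fail)  → match P1@[57:57]
pos 58 'a': at 7
pos 59 'd': at 8
pos 60 'd': at 9
pos 61 'a': at 10  → match P4@[57:61]
pos 62 'b': at 3 (via fail)  → match P1@[62:62]

Result: [[0,1],[4,4],[5,2],[7,3],[8,1],[9,1],[13,4],[14,2],[16,2],[17,1],[18,1],[19,1],[20,1],[24,4],[26,0],[26,1],[29,0],[29,1],[31,0],[31,1],[34,0],[34,1],[37,3],[38,1],[42,4],[44,2],[46,2],[48,0],[48,1],[49,1],[53,0],[53,1],[55,3],[56,1],[57,1],[61,4],[62,1]]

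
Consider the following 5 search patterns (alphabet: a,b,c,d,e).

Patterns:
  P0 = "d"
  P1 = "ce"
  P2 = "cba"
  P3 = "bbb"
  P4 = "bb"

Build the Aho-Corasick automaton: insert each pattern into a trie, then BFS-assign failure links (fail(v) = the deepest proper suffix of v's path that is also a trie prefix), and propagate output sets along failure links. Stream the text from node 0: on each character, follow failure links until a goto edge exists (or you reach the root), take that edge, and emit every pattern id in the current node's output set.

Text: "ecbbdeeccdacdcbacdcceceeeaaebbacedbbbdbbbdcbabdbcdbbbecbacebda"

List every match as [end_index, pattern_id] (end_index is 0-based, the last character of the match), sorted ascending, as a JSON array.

Build automaton:
Trie nodes:
  n0 'ε': b→6 c→2 d→1
  n1 'd': ·  ←P0
  n2 'c': b→4 e→3
  n3 'ce': ·  ←P1
  n4 'cb': a→5
  n5 'cba': ·  ←P2
  n6 'b': b→7
  n7 'bb': b→8  ←P4
  n8 'bbb': ·  ←P3

BFS fail/out derivation:
  fail(1) 'd': from fail(0)=0 chase 'd': 0 ⇒ 0;  out={0}∪out(0)={0}
  fail(2) 'c': from fail(0)=0 chase 'c': 0 ⇒ 0;  out=∅∪out(0)=∅
  fail(6) 'b': from fail(0)=0 chase 'b': 0 ⇒ 0;  out=∅∪out(0)=∅
  fail(3) 'ce': from fail(2)=0 chase 'e': 0 ⇒ 0;  out={1}∪out(0)={1}
  fail(4) 'cb': from fail(2)=0 chase 'b': 0 ⇒ 6;  out=∅∪out(6)=∅
  fail(7) 'bb': from fail(6)=0 chase 'b': 0 ⇒ 6;  out={4}∪out(6)={4}
  fail(5) 'cba': from fail(4)=6 chase 'a': 6→0 ⇒ 0;  out={2}∪out(0)={2}
  fail(8) 'bbb': from fail(7)=6 chase 'b': 6 ⇒ 7;  out={3}∪out(7)={3,4}

Text stream:
[0] read 'e'  n0⇒n0
[1] read 'c'  n0⇒n2
[2] read 'b'  n2⇒n4
[3] read 'b'  n4⇒n7 (fail-walked)  ** P4@[2:3]
[4] read 'd'  n7⇒n1 (fail-walked)  ** P0@[4:4]
[5] read 'e'  n1⇒n0 (fail-walked)
[6] read 'e'  n0⇒n0
[7] read 'c'  n0⇒n2
[8] read 'c'  n2⇒n2 (fail-walked)
[9] read 'd'  n2⇒n1 (fail-walked)  ** P0@[9:9]
[10] read 'a'  n1⇒n0 (fail-walked)
[11] read 'c'  n0⇒n2
[12] read 'd'  n2⇒n1 (fail-walked)  ** P0@[12:12]
[13] read 'c'  n1⇒n2 (fail-walked)
[14] read 'b'  n2⇒n4
[15] read 'a'  n4⇒n5  ** P2@[13:15]
[16] read 'c'  n5⇒n2 (fail-walked)
[17] read 'd'  n2⇒n1 (fail-walked)  ** P0@[17:17]
[18] read 'c'  n1⇒n2 (fail-walked)
[19] read 'c'  n2⇒n2 (fail-walked)
[20] read 'e'  n2⇒n3  ** P1@[19:20]
[21] read 'c'  n3⇒n2 (fail-walked)
[22] read 'e'  n2⇒n3  ** P1@[21:22]
[23] read 'e'  n3⇒n0 (fail-walked)
[24] read 'e'  n0⇒n0
[25] read 'a'  n0⇒n0
[26] read 'a'  n0⇒n0
[27] read 'e'  n0⇒n0
[28] read 'b'  n0⇒n6
[29] read 'b'  n6⇒n7  ** P4@[28:29]
[30] read 'a'  n7⇒n0 (fail-walked)
[31] read 'c'  n0⇒n2
[32] read 'e'  n2⇒n3  ** P1@[31:32]
[33] read 'd'  n3⇒n1 (fail-walked)  ** P0@[33:33]
[34] read 'b'  n1⇒n6 (fail-walked)
[35] read 'b'  n6⇒n7  ** P4@[34:35]
[36] read 'b'  n7⇒n8  ** P3@[34:36],P4@[35:36]
[37] read 'd'  n8⇒n1 (fail-walked)  ** P0@[37:37]
[38] read 'b'  n1⇒n6 (fail-walked)
[39] read 'b'  n6⇒n7  ** P4@[38:39]
[40] read 'b'  n7⇒n8  ** P3@[38:40],P4@[39:40]
[41] read 'd'  n8⇒n1 (fail-walked)  ** P0@[41:41]
[42] read 'c'  n1⇒n2 (fail-walked)
[43] read 'b'  n2⇒n4
[44] read 'a'  n4⇒n5  ** P2@[42:44]
[45] read 'b'  n5⇒n6 (fail-walked)
[46] read 'd'  n6⇒n1 (fail-walked)  ** P0@[46:46]
[47] read 'b'  n1⇒n6 (fail-walked)
[48] read 'c'  n6⇒n2 (fail-walked)
[49] read 'd'  n2⇒n1 (fail-walked)  ** P0@[49:49]
[50] read 'b'  n1⇒n6 (fail-walked)
[51] read 'b'  n6⇒n7  ** P4@[50:51]
[52] read 'b'  n7⇒n8  ** P3@[50:52],P4@[51:52]
[53] read 'e'  n8⇒n0 (fail-walked)
[54] read 'c'  n0⇒n2
[55] read 'b'  n2⇒n4
[56] read 'a'  n4⇒n5  ** P2@[54:56]
[57] read 'c'  n5⇒n2 (fail-walked)
[58] read 'e'  n2⇒n3  ** P1@[57:58]
[59] read 'b'  n3⇒n6 (fail-walked)
[60] read 'd'  n6⇒n1 (fail-walked)  ** P0@[60:60]
[61] read 'a'  n1⇒n0 (fail-walked)

Matches: [[3,4],[4,0],[9,0],[12,0],[15,2],[17,0],[20,1],[22,1],[29,4],[32,1],[33,0],[35,4],[36,3],[36,4],[37,0],[39,4],[40,3],[40,4],[41,0],[44,2],[46,0],[49,0],[51,4],[52,3],[52,4],[56,2],[58,1],[60,0]]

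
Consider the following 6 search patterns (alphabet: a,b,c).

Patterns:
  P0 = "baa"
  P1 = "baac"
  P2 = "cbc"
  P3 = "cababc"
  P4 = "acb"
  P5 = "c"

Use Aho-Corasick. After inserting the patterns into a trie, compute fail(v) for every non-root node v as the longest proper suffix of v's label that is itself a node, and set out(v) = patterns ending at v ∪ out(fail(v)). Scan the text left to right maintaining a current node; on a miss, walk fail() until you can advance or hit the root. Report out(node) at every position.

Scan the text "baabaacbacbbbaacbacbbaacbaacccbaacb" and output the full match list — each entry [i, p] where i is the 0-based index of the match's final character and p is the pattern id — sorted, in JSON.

Build:
Trie nodes:
  n0 'ε': a→13 b→1 c→5
  n1 'b': a→2
  n2 'ba': a→3
  n3 'baa': c→4  ←P0
  n4 'baac': ·  ←P1
  n5 'c': a→8 b→6  ←P5
  n6 'cb': c→7
  n7 'cbc': ·  ←P2
  n8 'ca': b→9
  n9 'cab': a→10
  n10 'caba': b→11
  n11 'cabab': c→12
  n12 'cababc': ·  ←P3
  n13 'a': c→14
  n14 'ac': b→15
  n15 'acb': ·  ←P4

BFS fail/out derivation:
  fail(1) 'b': from fail(0)=0 chase 'b': 0 ⇒ 0;  out=∅∪out(0)=∅
  fail(5) 'c': from fail(0)=0 chase 'c': 0 ⇒ 0;  out={5}∪out(0)={5}
  fail(13) 'a': from fail(0)=0 chase 'a': 0 ⇒ 0;  out=∅∪out(0)=∅
  fail(2) 'ba': from fail(1)=0 chase 'a': 0 ⇒ 13;  out=∅∪out(13)=∅
  fail(6) 'cb': from fail(5)=0 chase 'b': 0 ⇒ 1;  out=∅∪out(1)=∅
  fail(8) 'ca': from fail(5)=0 chase 'a': 0 ⇒ 13;  out=∅∪out(13)=∅
  fail(14) 'ac': from fail(13)=0 chase 'c': 0 ⇒ 5;  out=∅∪out(5)={5}
  fail(3) 'baa': from fail(2)=13 chase 'a': 13→0 ⇒ 13;  out={0}∪out(13)={0}
  fail(7) 'cbc': from fail(6)=1 chase 'c': 1→0 ⇒ 5;  out={2}∪out(5)={2,5}
  fail(9) 'cab': from fail(8)=13 chase 'b': 13→0 ⇒ 1;  out=∅∪out(1)=∅
  fail(15) 'acb': from fail(14)=5 chase 'b': 5 ⇒ 6;  out={4}∪out(6)={4}
  fail(4) 'baac': from fail(3)=13 chase 'c': 13 ⇒ 14;  out={1}∪out(14)={1,5}
  fail(10) 'caba': from fail(9)=1 chase 'a': 1 ⇒ 2;  out=∅∪out(2)=∅
  fail(11) 'cabab': from fail(10)=2 chase 'b': 2→13→0 ⇒ 1;  out=∅∪out(1)=∅
  fail(12) 'cababc': from fail(11)=1 chase 'c': 1→0 ⇒ 5;  out={3}∪out(5)={3,5}

Scan:
[0] read 'b'  n0⇒n1
[1] read 'a'  n1⇒n2
[2] read 'a'  n2⇒n3  emit P0@[0:2]
[3] read 'b'  n3⇒n1 ·f
[4] read 'a'  n1⇒n2
[5] read 'a'  n2⇒n3  emit P0@[3:5]
[6] read 'c'  n3⇒n4  emit P1@[3:6],P5@[6:6]
[7] read 'b'  n4⇒n15 ·f  emit P4@[5:7]
[8] read 'a'  n15⇒n2 ·f
[9] read 'c'  n2⇒n14 ·f  emit P5@[9:9]
[10] read 'b'  n14⇒n15  emit P4@[8:10]
[11] read 'b'  n15⇒n1 ·f
[12] read 'b'  n1⇒n1 ·f
[13] read 'a'  n1⇒n2
[14] read 'a'  n2⇒n3  emit P0@[12:14]
[15] read 'c'  n3⇒n4  emit P1@[12:15],P5@[15:15]
[16] read 'b'  n4⇒n15 ·f  emit P4@[14:16]
[17] read 'a'  n15⇒n2 ·f
[18] read 'c'  n2⇒n14 ·f  emit P5@[18:18]
[19] read 'b'  n14⇒n15  emit P4@[17:19]
[20] read 'b'  n15⇒n1 ·f
[21] read 'a'  n1⇒n2
[22] read 'a'  n2⇒n3  emit P0@[20:22]
[23] read 'c'  n3⇒n4  emit P1@[20:23],P5@[23:23]
[24] read 'b'  n4⇒n15 ·f  emit P4@[22:24]
[25] read 'a'  n15⇒n2 ·f
[26] read 'a'  n2⇒n3  emit P0@[24:26]
[27] read 'c'  n3⇒n4  emit P1@[24:27],P5@[27:27]
[28] read 'c'  n4⇒n5 ·f  emit P5@[28:28]
[29] read 'c'  n5⇒n5 ·f  emit P5@[29:29]
[30] read 'b'  n5⇒n6
[31] read 'a'  n6⇒n2 ·f
[32] read 'a'  n2⇒n3  emit P0@[30:32]
[33] read 'c'  n3⇒n4  emit P1@[30:33],P5@[33:33]
[34] read 'b'  n4⇒n15 ·f  emit P4@[32:34]

All matches (sorted): [[2,0],[5,0],[6,1],[6,5],[7,4],[9,5],[10,4],[14,0],[15,1],[15,5],[16,4],[18,5],[19,4],[22,0],[23,1],[23,5],[24,4],[26,0],[27,1],[27,5],[28,5],[29,5],[32,0],[33,1],[33,5],[34,4]]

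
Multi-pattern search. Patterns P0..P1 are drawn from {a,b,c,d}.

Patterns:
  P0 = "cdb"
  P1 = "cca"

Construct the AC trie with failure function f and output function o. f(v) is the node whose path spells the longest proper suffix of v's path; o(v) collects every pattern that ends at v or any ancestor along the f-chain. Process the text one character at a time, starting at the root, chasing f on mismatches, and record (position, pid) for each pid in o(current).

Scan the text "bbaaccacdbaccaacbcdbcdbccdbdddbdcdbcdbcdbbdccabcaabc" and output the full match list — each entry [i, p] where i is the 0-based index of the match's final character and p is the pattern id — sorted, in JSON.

Build automaton:
Trie nodes:
  n0 'ε': c→1
  n1 'c': c→4 d→2
  n2 'cd': b→3
  n3 'cdb': ·  [P0 ends]
  n4 'cc': a→5
  n5 'cca': ·  [P1 ends]

Failure links (BFS by depth):
  n1('c'): parent n0 fail=0; on 'c' 0 → fail=0;  out ∅∪∅=∅
  n2('cd'): parent n1 fail=0; on 'd' 0 → fail=0;  out ∅∪∅=∅
  n4('cc'): parent n1 fail=0; on 'c' 0 → fail=1;  out ∅∪∅=∅
  n3('cdb'): parent n2 fail=0; on 'b' 0 → fail=0;  out {0}∪∅={0}
  n5('cca'): parent n4 fail=1; on 'a' 1→0 → fail=0;  out {1}∪∅={1}

Scan:
[0] read 'b'  n0⇒n0
[1] read 'b'  n0⇒n0
[2] read 'a'  n0⇒n0
[3] read 'a'  n0⇒n0
[4] read 'c'  n0⇒n1
[5] read 'c'  n1⇒n4
[6] read 'a'  n4⇒n5  ** P1@[4:6]
[7] read 'c'  n5⇒n1 ·f
[8] read 'd'  n1⇒n2
[9] read 'b'  n2⇒n3  ** P0@[7:9]
[10] read 'a'  n3⇒n0 ·f
[11] read 'c'  n0⇒n1
[12] read 'c'  n1⇒n4
[13] read 'a'  n4⇒n5  ** P1@[11:13]
[14] read 'a'  n5⇒n0 ·f
[15] read 'c'  n0⇒n1
[16] read 'b'  n1⇒n0 ·f
[17] read 'c'  n0⇒n1
[18] read 'd'  n1⇒n2
[19] read 'b'  n2⇒n3  ** P0@[17:19]
[20] read 'c'  n3⇒n1 ·f
[21] read 'd'  n1⇒n2
[22] read 'b'  n2⇒n3  ** P0@[20:22]
[23] read 'c'  n3⇒n1 ·f
[24] read 'c'  n1⇒n4
[25] read 'd'  n4⇒n2 ·f
[26] read 'b'  n2⇒n3  ** P0@[24:26]
[27] read 'd'  n3⇒n0 ·f
[28] read 'd'  n0⇒n0
[29] read 'd'  n0⇒n0
[30] read 'b'  n0⇒n0
[31] read 'd'  n0⇒n0
[32] read 'c'  n0⇒n1
[33] read 'd'  n1⇒n2
[34] read 'b'  n2⇒n3  ** P0@[32:34]
[35] read 'c'  n3⇒n1 ·f
[36] read 'd'  n1⇒n2
[37] read 'b'  n2⇒n3  ** P0@[35:37]
[38] read 'c'  n3⇒n1 ·f
[39] read 'd'  n1⇒n2
[40] read 'b'  n2⇒n3  ** P0@[38:40]
[41] read 'b'  n3⇒n0 ·f
[42] read 'd'  n0⇒n0
[43] read 'c'  n0⇒n1
[44] read 'c'  n1⇒n4
[45] read 'a'  n4⇒n5  ** P1@[43:45]
[46] read 'b'  n5⇒n0 ·f
[47] read 'c'  n0⇒n1
[48] read 'a'  n1⇒n0 ·f
[49] read 'a'  n0⇒n0
[50] read 'b'  n0⇒n0
[51] read 'c'  n0⇒n1

Result: [[6,1],[9,0],[13,1],[19,0],[22,0],[26,0],[34,0],[37,0],[40,0],[45,1]]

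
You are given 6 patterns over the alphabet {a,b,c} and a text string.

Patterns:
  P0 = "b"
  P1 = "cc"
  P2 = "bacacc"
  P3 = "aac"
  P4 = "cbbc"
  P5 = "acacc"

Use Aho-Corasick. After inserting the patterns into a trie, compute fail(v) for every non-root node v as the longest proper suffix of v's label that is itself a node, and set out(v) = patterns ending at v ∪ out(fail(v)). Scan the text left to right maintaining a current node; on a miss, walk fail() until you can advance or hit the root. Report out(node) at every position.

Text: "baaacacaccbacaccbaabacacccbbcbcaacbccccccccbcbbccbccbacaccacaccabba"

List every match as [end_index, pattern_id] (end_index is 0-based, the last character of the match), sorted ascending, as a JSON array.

Construct AC machine:
Trie (insert patterns):
  0='ε' goto a→9 b→1 c→2
  1='b' goto a→4  ←P0
  2='c' goto b→12 c→3
  3='cc' goto ·  ←P1
  4='ba' goto c→5
  5='bac' goto a→6
  6='baca' goto c→7
  7='bacac' goto c→8
  8='bacacc' goto ·  ←P2
  9='a' goto a→10 c→15
  10='aa' goto c→11
  11='aac' goto ·  ←P3
  12='cb' goto b→13
  13='cbb' goto c→14
  14='cbbc' goto ·  ←P4
  15='ac' goto a→16
  16='aca' goto c→17
  17='acac' goto c→18
  18='acacc' goto ·  ←P5

BFS fail/out derivation:
  n1('b'): parent n0 fail=0; on 'b' 0 → fail=0;  out {0}∪∅={0}
  n2('c'): parent n0 fail=0; on 'c' 0 → fail=0;  out ∅∪∅=∅
  n9('a'): parent n0 fail=0; on 'a' 0 → fail=0;  out ∅∪∅=∅
  n3('cc'): parent n2 fail=0; on 'c' 0 → fail=2;  out {1}∪∅={1}
  n4('ba'): parent n1 fail=0; on 'a' 0 → fail=9;  out ∅∪∅=∅
  n10('aa'): parent n9 fail=0; on 'a' 0 → fail=9;  out ∅∪∅=∅
  n12('cb'): parent n2 fail=0; on 'b' 0 → fail=1;  out ∅∪{0}={0}
  n15('ac'): parent n9 fail=0; on 'c' 0 → fail=2;  out ∅∪∅=∅
  n5('bac'): parent n4 fail=9; on 'c' 9 → fail=15;  out ∅∪∅=∅
  n11('aac'): parent n10 fail=9; on 'c' 9 → fail=15;  out {3}∪∅={3}
  n13('cbb'): parent n12 fail=1; on 'b' 1→0 → fail=1;  out ∅∪{0}={0}
  n16('aca'): parent n15 fail=2; on 'a' 2→0 → fail=9;  out ∅∪∅=∅
  n6('baca'): parent n5 fail=15; on 'a' 15 → fail=16;  out ∅∪∅=∅
  n14('cbbc'): parent n13 fail=1; on 'c' 1→0 → fail=2;  out {4}∪∅={4}
  n17('acac'): parent n16 fail=9; on 'c' 9 → fail=15;  out ∅∪∅=∅
  n7('bacac'): parent n6 fail=16; on 'c' 16 → fail=17;  out ∅∪∅=∅
  n18('acacc'): parent n17 fail=15; on 'c' 15→2 → fail=3;  out {5}∪{1}={1,5}
  n8('bacacc'): parent n7 fail=17; on 'c' 17 → fail=18;  out {2}∪{1,5}={1,2,5}

Run:
pos 0 'b': at 1  → match P0@[0:0]
pos 1 'a': at 4
pos 2 'a': at 10 ·f
pos 3 'a': at 10 ·f
pos 4 'c': at 11  → match P3@[2:4]
pos 5 'a': at 16 ·f
pos 6 'c': at 17
pos 7 'a': at 16 ·f
pos 8 'c': at 17
pos 9 'c': at 18  → match P1@[8:9],P5@[5:9]
pos 10 'b': at 12 ·f  → match P0@[10:10]
pos 11 'a': at 4 ·f
pos 12 'c': at 5
pos 13 'a': at 6
pos 14 'c': at 7
pos 15 'c': at 8  → match P1@[14:15],P2@[10:15],P5@[11:15]
pos 16 'b': at 12 ·f  → match P0@[16:16]
pos 17 'a': at 4 ·f
pos 18 'a': at 10 ·f
pos 19 'b': at 1 ·f  → match P0@[19:19]
pos 20 'a': at 4
pos 21 'c': at 5
pos 22 'a': at 6
pos 23 'c': at 7
pos 24 'c': at 8  → match P1@[23:24],P2@[19:24],P5@[20:24]
pos 25 'c': at 3 ·f  → match P1@[24:25]
pos 26 'b': at 12 ·f  → match P0@[26:26]
pos 27 'b': at 13  → match P0@[27:27]
pos 28 'c': at 14  → match P4@[25:28]
pos 29 'b': at 12 ·f  → match P0@[29:29]
pos 30 'c': at 2 ·f
pos 31 'a': at 9 ·f
pos 32 'a': at 10
pos 33 'c': at 11  → match P3@[31:33]
pos 34 'b': at 12 ·f  → match P0@[34:34]
pos 35 'c': at 2 ·f
pos 36 'c': at 3  → match P1@[35:36]
pos 37 'c': at 3 ·f  → match P1@[36:37]
pos 38 'c': at 3 ·f  → match P1@[37:38]
pos 39 'c': at 3 ·f  → match P1@[38:39]
pos 40 'c': at 3 ·f  → match P1@[39:40]
pos 41 'c': at 3 ·f  → match P1@[40:41]
pos 42 'c': at 3 ·f  → match P1@[41:42]
pos 43 'b': at 12 ·f  → match P0@[43:43]
pos 44 'c': at 2 ·f
pos 45 'b': at 12  → match P0@[45:45]
pos 46 'b': at 13  → match P0@[46:46]
pos 47 'c': at 14  → match P4@[44:47]
pos 48 'c': at 3 ·f  → match P1@[47:48]
pos 49 'b': at 12 ·f  → match P0@[49:49]
pos 50 'c': at 2 ·f
pos 51 'c': at 3  → match P1@[50:51]
pos 52 'b': at 12 ·f  → match P0@[52:52]
pos 53 'a': at 4 ·f
pos 54 'c': at 5
pos 55 'a': at 6
pos 56 'c': at 7
pos 57 'c': at 8  → match P1@[56:57],P2@[52:57],P5@[53:57]
pos 58 'a': at 9 ·f
pos 59 'c': at 15
pos 60 'a': at 16
pos 61 'c': at 17
pos 62 'c': at 18  → match P1@[61:62],P5@[58:62]
pos 63 'a': at 9 ·f
pos 64 'b': at 1 ·f  → match P0@[64:64]
pos 65 'b': at 1 ·f  → match P0@[65:65]
pos 66 'a': at 4

Matches: [[0,0],[4,3],[9,1],[9,5],[10,0],[15,1],[15,2],[15,5],[16,0],[19,0],[24,1],[24,2],[24,5],[25,1],[26,0],[27,0],[28,4],[29,0],[33,3],[34,0],[36,1],[37,1],[38,1],[39,1],[40,1],[41,1],[42,1],[43,0],[45,0],[46,0],[47,4],[48,1],[49,0],[51,1],[52,0],[57,1],[57,2],[57,5],[62,1],[62,5],[64,0],[65,0]]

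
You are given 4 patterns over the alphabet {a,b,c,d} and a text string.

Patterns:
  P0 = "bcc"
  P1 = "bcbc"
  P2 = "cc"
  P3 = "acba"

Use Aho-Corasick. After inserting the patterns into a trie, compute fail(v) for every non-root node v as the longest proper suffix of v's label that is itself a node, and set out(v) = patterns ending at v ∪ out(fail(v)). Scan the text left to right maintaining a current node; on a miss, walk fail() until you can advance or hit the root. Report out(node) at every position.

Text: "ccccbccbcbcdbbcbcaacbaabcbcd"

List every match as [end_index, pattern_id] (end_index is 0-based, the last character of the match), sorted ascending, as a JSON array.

Construct AC machine:
Trie (insert patterns):
  0='ε' goto a→8 b→1 c→6
  1='b' goto c→2
  2='bc' goto b→4 c→3
  3='bcc' goto ·  [P0 ends]
  4='bcb' goto c→5
  5='bcbc' goto ·  [P1 ends]
  6='c' goto c→7
  7='cc' goto ·  [P2 ends]
  8='a' goto c→9
  9='ac' goto b→10
  10='acb' goto a→11
  11='acba' goto ·  [P3 ends]

BFS fail/out derivation:
  fail(1) 'b': from fail(0)=0 chase 'b': 0 ⇒ 0;  out=∅∪out(0)=∅
  fail(6) 'c': from fail(0)=0 chase 'c': 0 ⇒ 0;  out=∅∪out(0)=∅
  fail(8) 'a': from fail(0)=0 chase 'a': 0 ⇒ 0;  out=∅∪out(0)=∅
  fail(2) 'bc': from fail(1)=0 chase 'c': 0 ⇒ 6;  out=∅∪out(6)=∅
  fail(7) 'cc': from fail(6)=0 chase 'c': 0 ⇒ 6;  out={2}∪out(6)={2}
  fail(9) 'ac': from fail(8)=0 chase 'c': 0 ⇒ 6;  out=∅∪out(6)=∅
  fail(3) 'bcc': from fail(2)=6 chase 'c': 6 ⇒ 7;  out={0}∪out(7)={0,2}
  fail(4) 'bcb': from fail(2)=6 chase 'b': 6→0 ⇒ 1;  out=∅∪out(1)=∅
  fail(10) 'acb': from fail(9)=6 chase 'b': 6→0 ⇒ 1;  out=∅∪out(1)=∅
  fail(5) 'bcbc': from fail(4)=1 chase 'c': 1 ⇒ 2;  out={1}∪out(2)={1}
  fail(11) 'acba': from fail(10)=1 chase 'a': 1→0 ⇒ 8;  out={3}∪out(8)={3}

Run:
pos 0 'c': at 6
pos 1 'c': at 7  ** P2@[0:1]
pos 2 'c': at 7 (fail-walked)  ** P2@[1:2]
pos 3 'c': at 7 (fail-walked)  ** P2@[2:3]
pos 4 'b': at 1 (fail-walked)
pos 5 'c': at 2
pos 6 'c': at 3  ** P0@[4:6],P2@[5:6]
pos 7 'b': at 1 (fail-walked)
pos 8 'c': at 2
pos 9 'b': at 4
pos 10 'c': at 5  ** P1@[7:10]
pos 11 'd': at 0 (fail-walked)
pos 12 'b': at 1
pos 13 'b': at 1 (fail-walked)
pos 14 'c': at 2
pos 15 'b': at 4
pos 16 'c': at 5  ** P1@[13:16]
pos 17 'a': at 8 (fail-walked)
pos 18 'a': at 8 (fail-walked)
pos 19 'c': at 9
pos 20 'b': at 10
pos 21 'a': at 11  ** P3@[18:21]
pos 22 'a': at 8 (fail-walked)
pos 23 'b': at 1 (fail-walked)
pos 24 'c': at 2
pos 25 'b': at 4
pos 26 'c': at 5  ** P1@[23:26]
pos 27 'd': at 0 (fail-walked)

Matches: [[1,2],[2,2],[3,2],[6,0],[6,2],[10,1],[16,1],[21,3],[26,1]]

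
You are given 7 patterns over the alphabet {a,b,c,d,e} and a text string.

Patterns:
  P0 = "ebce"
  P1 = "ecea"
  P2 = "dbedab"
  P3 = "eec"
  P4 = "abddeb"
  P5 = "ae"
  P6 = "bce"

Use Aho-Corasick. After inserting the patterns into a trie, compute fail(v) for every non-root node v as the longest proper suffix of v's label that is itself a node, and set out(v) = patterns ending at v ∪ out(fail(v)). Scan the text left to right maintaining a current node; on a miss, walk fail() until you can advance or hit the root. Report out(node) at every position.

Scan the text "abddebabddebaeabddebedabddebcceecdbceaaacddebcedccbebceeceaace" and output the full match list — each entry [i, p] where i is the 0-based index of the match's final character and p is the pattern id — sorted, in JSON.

Build automaton:
Trie nodes:
  n0 'ε': a→16 b→23 d→8 e→1
  n1 'e': b→2 c→5 e→14
  n2 'eb': c→3
  n3 'ebc': e→4
  n4 'ebce': ·  [P0 ends]
  n5 'ec': e→6
  n6 'ece': a→7
  n7 'ecea': ·  [P1 ends]
  n8 'd': b→9
  n9 'db': e→10
  n10 'dbe': d→11
  n11 'dbed': a→12
  n12 'dbeda': b→13
  n13 'dbedab': ·  [P2 ends]
  n14 'ee': c→15
  n15 'eec': ·  [P3 ends]
  n16 'a': b→17 e→22
  n17 'ab': d→18
  n18 'abd': d→19
  n19 'abdd': e→20
  n20 'abdde': b→21
  n21 'abddeb': ·  [P4 ends]
  n22 'ae': ·  [P5 ends]
  n23 'b': c→24
  n24 'bc': e→25
  n25 'bce': ·  [P6 ends]

Failure links (BFS by depth):
  fail(1) 'e': from fail(0)=0 chase 'e': 0 ⇒ 0;  out=∅∪out(0)=∅
  fail(8) 'd': from fail(0)=0 chase 'd': 0 ⇒ 0;  out=∅∪out(0)=∅
  fail(16) 'a': from fail(0)=0 chase 'a': 0 ⇒ 0;  out=∅∪out(0)=∅
  fail(23) 'b': from fail(0)=0 chase 'b': 0 ⇒ 0;  out=∅∪out(0)=∅
  fail(2) 'eb': from fail(1)=0 chase 'b': 0 ⇒ 23;  out=∅∪out(23)=∅
  fail(5) 'ec': from fail(1)=0 chase 'c': 0 ⇒ 0;  out=∅∪out(0)=∅
  fail(9) 'db': from fail(8)=0 chase 'b': 0 ⇒ 23;  out=∅∪out(23)=∅
  fail(14) 'ee': from fail(1)=0 chase 'e': 0 ⇒ 1;  out=∅∪out(1)=∅
  fail(17) 'ab': from fail(16)=0 chase 'b': 0 ⇒ 23;  out=∅∪out(23)=∅
  fail(22) 'ae': from fail(16)=0 chase 'e': 0 ⇒ 1;  out={5}∪out(1)={5}
  fail(24) 'bc': from fail(23)=0 chase 'c': 0 ⇒ 0;  out=∅∪out(0)=∅
  fail(3) 'ebc': from fail(2)=23 chase 'c': 23 ⇒ 24;  out=∅∪out(24)=∅
  fail(6) 'ece': from fail(5)=0 chase 'e': 0 ⇒ 1;  out=∅∪out(1)=∅
  fail(10) 'dbe': from fail(9)=23 chase 'e': 23→0 ⇒ 1;  out=∅∪out(1)=∅
  fail(15) 'eec': from fail(14)=1 chase 'c': 1 ⇒ 5;  out={3}∪out(5)={3}
  fail(18) 'abd': from fail(17)=23 chase 'd': 23→0 ⇒ 8;  out=∅∪out(8)=∅
  fail(25) 'bce': from fail(24)=0 chase 'e': 0 ⇒ 1;  out={6}∪out(1)={6}
  fail(4) 'ebce': from fail(3)=24 chase 'e': 24 ⇒ 25;  out={0}∪out(25)={0,6}
  fail(7) 'ecea': from fail(6)=1 chase 'a': 1→0 ⇒ 16;  out={1}∪out(16)={1}
  fail(11) 'dbed': from fail(10)=1 chase 'd': 1→0 ⇒ 8;  out=∅∪out(8)=∅
  fail(19) 'abdd': from fail(18)=8 chase 'd': 8→0 ⇒ 8;  out=∅∪out(8)=∅
  fail(12) 'dbeda': from fail(11)=8 chase 'a': 8→0 ⇒ 16;  out=∅∪out(16)=∅
  fail(20) 'abdde': from fail(19)=8 chase 'e': 8→0 ⇒ 1;  out=∅∪out(1)=∅
  fail(13) 'dbedab': from fail(12)=16 chase 'b': 16 ⇒ 17;  out={2}∪out(17)={2}
  fail(21) 'abddeb': from fail(20)=1 chase 'b': 1 ⇒ 2;  out={4}∪out(2)={4}

Text stream:
[0] read 'a'  n0⇒n16
[1] read 'b'  n16⇒n17
[2] read 'd'  n17⇒n18
[3] read 'd'  n18⇒n19
[4] read 'e'  n19⇒n20
[5] read 'b'  n20⇒n21  → match P4@[0:5]
[6] read 'a'  n21⇒n16 (via fail)
[7] read 'b'  n16⇒n17
[8] read 'd'  n17⇒n18
[9] read 'd'  n18⇒n19
[10] read 'e'  n19⇒n20
[11] read 'b'  n20⇒n21  → match P4@[6:11]
[12] read 'a'  n21⇒n16 (via fail)
[13] read 'e'  n16⇒n22  → match P5@[12:13]
[14] read 'a'  n22⇒n16 (via fail)
[15] read 'b'  n16⇒n17
[16] read 'd'  n17⇒n18
[17] read 'd'  n18⇒n19
[18] read 'e'  n19⇒n20
[19] read 'b'  n20⇒n21  → match P4@[14:19]
[20] read 'e'  n21⇒n1 (via fail)
[21] read 'd'  n1⇒n8 (via fail)
[22] read 'a'  n8⇒n16 (via fail)
[23] read 'b'  n16⇒n17
[24] read 'd'  n17⇒n18
[25] read 'd'  n18⇒n19
[26] read 'e'  n19⇒n20
[27] read 'b'  n20⇒n21  → match P4@[22:27]
[28] read 'c'  n21⇒n3 (via fail)
[29] read 'c'  n3⇒n0 (via fail)
[30] read 'e'  n0⇒n1
[31] read 'e'  n1⇒n14
[32] read 'c'  n14⇒n15  → match P3@[30:32]
[33] read 'd'  n15⇒n8 (via fail)
[34] read 'b'  n8⇒n9
[35] read 'c'  n9⇒n24 (via fail)
[36] read 'e'  n24⇒n25  → match P6@[34:36]
[37] read 'a'  n25⇒n16 (via fail)
[38] read 'a'  n16⇒n16 (via fail)
[39] read 'a'  n16⇒n16 (via fail)
[40] read 'c'  n16⇒n0 (via fail)
[41] read 'd'  n0⇒n8
[42] read 'd'  n8⇒n8 (via fail)
[43] read 'e'  n8⇒n1 (via fail)
[44] read 'b'  n1⇒n2
[45] read 'c'  n2⇒n3
[46] read 'e'  n3⇒n4  → match P0@[43:46],P6@[44:46]
[47] read 'd'  n4⇒n8 (via fail)
[48] read 'c'  n8⇒n0 (via fail)
[49] read 'c'  n0⇒n0
[50] read 'b'  n0⇒n23
[51] read 'e'  n23⇒n1 (via fail)
[52] read 'b'  n1⇒n2
[53] read 'c'  n2⇒n3
[54] read 'e'  n3⇒n4  → match P0@[51:54],P6@[52:54]
[55] read 'e'  n4⇒n14 (via fail)
[56] read 'c'  n14⇒n15  → match P3@[54:56]
[57] read 'e'  n15⇒n6 (via fail)
[58] read 'a'  n6⇒n7  → match P1@[55:58]
[59] read 'a'  n7⇒n16 (via fail)
[60] read 'c'  n16⇒n0 (via fail)
[61] read 'e'  n0⇒n1

Matches: [[5,4],[11,4],[13,5],[19,4],[27,4],[32,3],[36,6],[46,0],[46,6],[54,0],[54,6],[56,3],[58,1]]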